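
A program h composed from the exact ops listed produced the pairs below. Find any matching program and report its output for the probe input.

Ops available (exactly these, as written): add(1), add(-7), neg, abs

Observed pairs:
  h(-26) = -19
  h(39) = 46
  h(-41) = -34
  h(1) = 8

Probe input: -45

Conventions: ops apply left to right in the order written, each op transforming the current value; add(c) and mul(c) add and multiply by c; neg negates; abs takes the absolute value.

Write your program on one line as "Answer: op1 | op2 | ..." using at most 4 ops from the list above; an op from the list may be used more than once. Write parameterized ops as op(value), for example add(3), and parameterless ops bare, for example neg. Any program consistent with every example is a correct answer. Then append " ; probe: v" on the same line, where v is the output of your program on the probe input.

neg | add(-7) | neg ; probe: -38

Check, running the answer program on each example:
  -26 -> 26 -> 19 -> -19
  39 -> -39 -> -46 -> 46
  -41 -> 41 -> 34 -> -34
  1 -> -1 -> -8 -> 8
  probe: -45 -> 45 -> 38 -> -38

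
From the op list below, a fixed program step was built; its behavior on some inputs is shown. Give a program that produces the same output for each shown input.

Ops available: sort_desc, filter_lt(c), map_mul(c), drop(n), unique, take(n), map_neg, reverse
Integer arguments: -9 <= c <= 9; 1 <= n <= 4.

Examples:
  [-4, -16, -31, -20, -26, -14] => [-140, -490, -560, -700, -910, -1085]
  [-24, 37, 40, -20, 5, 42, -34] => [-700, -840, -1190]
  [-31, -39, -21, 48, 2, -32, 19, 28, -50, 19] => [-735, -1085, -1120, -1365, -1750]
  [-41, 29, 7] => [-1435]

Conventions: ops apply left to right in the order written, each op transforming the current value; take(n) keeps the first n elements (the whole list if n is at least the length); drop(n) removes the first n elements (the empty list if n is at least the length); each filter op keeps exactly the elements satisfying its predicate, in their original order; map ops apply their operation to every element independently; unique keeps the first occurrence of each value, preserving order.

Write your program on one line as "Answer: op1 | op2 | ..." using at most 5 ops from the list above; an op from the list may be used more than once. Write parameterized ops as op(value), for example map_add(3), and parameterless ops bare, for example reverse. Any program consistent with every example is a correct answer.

map_mul(-7) | map_mul(-5) | sort_desc | filter_lt(4)

Check, running the answer program on each example:
  [-4, -16, -31, -20, -26, -14] -> [28, 112, 217, 140, 182, 98] -> [-140, -560, -1085, -700, -910, -490] -> [-140, -490, -560, -700, -910, -1085] -> [-140, -490, -560, -700, -910, -1085]
  [-24, 37, 40, -20, 5, 42, -34] -> [168, -259, -280, 140, -35, -294, 238] -> [-840, 1295, 1400, -700, 175, 1470, -1190] -> [1470, 1400, 1295, 175, -700, -840, -1190] -> [-700, -840, -1190]
  [-31, -39, -21, 48, 2, -32, 19, 28, -50, 19] -> [217, 273, 147, -336, -14, 224, -133, -196, 350, -133] -> [-1085, -1365, -735, 1680, 70, -1120, 665, 980, -1750, 665] -> [1680, 980, 665, 665, 70, -735, -1085, -1120, -1365, -1750] -> [-735, -1085, -1120, -1365, -1750]
  [-41, 29, 7] -> [287, -203, -49] -> [-1435, 1015, 245] -> [1015, 245, -1435] -> [-1435]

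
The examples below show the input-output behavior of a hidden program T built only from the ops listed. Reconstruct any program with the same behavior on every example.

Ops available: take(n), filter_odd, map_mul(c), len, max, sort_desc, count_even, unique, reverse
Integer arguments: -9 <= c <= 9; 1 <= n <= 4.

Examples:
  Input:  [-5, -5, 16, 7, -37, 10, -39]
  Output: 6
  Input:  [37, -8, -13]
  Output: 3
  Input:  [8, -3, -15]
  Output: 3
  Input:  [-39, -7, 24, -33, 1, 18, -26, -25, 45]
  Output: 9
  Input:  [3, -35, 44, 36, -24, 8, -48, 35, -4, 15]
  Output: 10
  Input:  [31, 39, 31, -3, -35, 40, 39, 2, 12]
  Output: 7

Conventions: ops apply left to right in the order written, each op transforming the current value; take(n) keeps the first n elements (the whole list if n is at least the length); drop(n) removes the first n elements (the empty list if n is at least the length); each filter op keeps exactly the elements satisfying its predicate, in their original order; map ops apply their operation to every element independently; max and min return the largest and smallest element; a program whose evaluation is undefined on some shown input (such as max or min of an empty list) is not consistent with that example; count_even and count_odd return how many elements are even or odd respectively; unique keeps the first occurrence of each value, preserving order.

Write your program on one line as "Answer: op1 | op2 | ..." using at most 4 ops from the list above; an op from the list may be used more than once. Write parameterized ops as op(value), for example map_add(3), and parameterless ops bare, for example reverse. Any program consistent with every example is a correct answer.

unique | map_mul(2) | sort_desc | count_even

Check, running the answer program on each example:
  [-5, -5, 16, 7, -37, 10, -39] -> [-5, 16, 7, -37, 10, -39] -> [-10, 32, 14, -74, 20, -78] -> [32, 20, 14, -10, -74, -78] -> 6
  [37, -8, -13] -> [37, -8, -13] -> [74, -16, -26] -> [74, -16, -26] -> 3
  [8, -3, -15] -> [8, -3, -15] -> [16, -6, -30] -> [16, -6, -30] -> 3
  [-39, -7, 24, -33, 1, 18, -26, -25, 45] -> [-39, -7, 24, -33, 1, 18, -26, -25, 45] -> [-78, -14, 48, -66, 2, 36, -52, -50, 90] -> [90, 48, 36, 2, -14, -50, -52, -66, -78] -> 9
  [3, -35, 44, 36, -24, 8, -48, 35, -4, 15] -> [3, -35, 44, 36, -24, 8, -48, 35, -4, 15] -> [6, -70, 88, 72, -48, 16, -96, 70, -8, 30] -> [88, 72, 70, 30, 16, 6, -8, -48, -70, -96] -> 10
  [31, 39, 31, -3, -35, 40, 39, 2, 12] -> [31, 39, -3, -35, 40, 2, 12] -> [62, 78, -6, -70, 80, 4, 24] -> [80, 78, 62, 24, 4, -6, -70] -> 7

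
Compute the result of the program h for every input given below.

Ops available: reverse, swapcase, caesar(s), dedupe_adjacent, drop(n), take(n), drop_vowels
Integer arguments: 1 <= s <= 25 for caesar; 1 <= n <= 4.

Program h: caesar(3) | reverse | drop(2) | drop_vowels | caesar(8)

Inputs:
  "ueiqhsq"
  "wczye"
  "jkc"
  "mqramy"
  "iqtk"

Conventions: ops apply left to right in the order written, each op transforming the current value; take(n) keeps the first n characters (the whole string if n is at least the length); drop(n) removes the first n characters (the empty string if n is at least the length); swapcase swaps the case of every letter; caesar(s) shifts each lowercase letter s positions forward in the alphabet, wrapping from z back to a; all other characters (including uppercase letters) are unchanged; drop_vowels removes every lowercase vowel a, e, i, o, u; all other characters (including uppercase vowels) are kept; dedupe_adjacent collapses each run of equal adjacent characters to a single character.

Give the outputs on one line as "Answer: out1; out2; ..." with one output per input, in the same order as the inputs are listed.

Execution, op by op:
  "ueiqhsq" -> "xhltkvt" -> "tvktlhx" -> "ktlhx" -> "ktlhx" -> "sbtpf"
  "wczye" -> "zfcbh" -> "hbcfz" -> "cfz" -> "cfz" -> "knh"
  "jkc" -> "mnf" -> "fnm" -> "m" -> "m" -> "u"
  "mqramy" -> "ptudpb" -> "bpdutp" -> "dutp" -> "dtp" -> "lbx"
  "iqtk" -> "ltwn" -> "nwtl" -> "tl" -> "tl" -> "bt"

"sbtpf"; "knh"; "u"; "lbx"; "bt"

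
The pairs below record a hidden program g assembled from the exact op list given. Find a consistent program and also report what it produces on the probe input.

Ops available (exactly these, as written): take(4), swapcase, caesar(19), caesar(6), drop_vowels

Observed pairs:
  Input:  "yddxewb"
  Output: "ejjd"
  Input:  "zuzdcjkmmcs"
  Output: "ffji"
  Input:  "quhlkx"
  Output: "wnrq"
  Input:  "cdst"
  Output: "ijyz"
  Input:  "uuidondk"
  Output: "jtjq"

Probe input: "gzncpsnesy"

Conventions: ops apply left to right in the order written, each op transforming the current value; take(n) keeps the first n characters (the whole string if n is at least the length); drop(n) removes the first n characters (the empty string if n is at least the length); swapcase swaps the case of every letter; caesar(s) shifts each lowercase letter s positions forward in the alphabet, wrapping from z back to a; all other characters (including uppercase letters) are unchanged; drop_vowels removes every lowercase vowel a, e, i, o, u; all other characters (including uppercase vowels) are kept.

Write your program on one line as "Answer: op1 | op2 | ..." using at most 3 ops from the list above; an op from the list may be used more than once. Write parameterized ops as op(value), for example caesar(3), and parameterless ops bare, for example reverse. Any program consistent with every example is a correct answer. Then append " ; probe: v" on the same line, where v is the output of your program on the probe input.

drop_vowels | caesar(6) | take(4) ; probe: "mfti"

Check, running the answer program on each example:
  "yddxewb" -> "yddxwb" -> "ejjdch" -> "ejjd"
  "zuzdcjkmmcs" -> "zzdcjkmmcs" -> "ffjipqssiy" -> "ffji"
  "quhlkx" -> "qhlkx" -> "wnrqd" -> "wnrq"
  "cdst" -> "cdst" -> "ijyz" -> "ijyz"
  "uuidondk" -> "dndk" -> "jtjq" -> "jtjq"
  probe: "gzncpsnesy" -> "gzncpsnsy" -> "mftivytye" -> "mfti"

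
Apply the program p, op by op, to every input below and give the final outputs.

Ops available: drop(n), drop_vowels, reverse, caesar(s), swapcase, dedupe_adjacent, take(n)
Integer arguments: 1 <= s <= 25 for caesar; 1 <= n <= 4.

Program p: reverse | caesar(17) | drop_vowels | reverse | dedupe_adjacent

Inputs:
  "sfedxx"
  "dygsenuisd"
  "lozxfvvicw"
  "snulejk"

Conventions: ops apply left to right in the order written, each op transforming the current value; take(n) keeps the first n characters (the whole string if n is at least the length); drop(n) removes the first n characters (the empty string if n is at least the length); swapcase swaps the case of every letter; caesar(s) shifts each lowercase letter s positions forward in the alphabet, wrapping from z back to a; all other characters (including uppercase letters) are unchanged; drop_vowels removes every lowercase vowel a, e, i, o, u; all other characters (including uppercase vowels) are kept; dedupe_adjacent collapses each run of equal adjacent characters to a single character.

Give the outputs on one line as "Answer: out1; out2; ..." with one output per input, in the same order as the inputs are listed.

"jwv"; "pxjvlzj"; "cfqwmztn"; "jlcvb"

Execution, op by op:
  "sfedxx" -> "xxdefs" -> "oouvwj" -> "vwj" -> "jwv" -> "jwv"
  "dygsenuisd" -> "dsiunesgyd" -> "ujzlevjxpu" -> "jzlvjxp" -> "pxjvlzj" -> "pxjvlzj"
  "lozxfvvicw" -> "wcivvfxzol" -> "ntzmmwoqfc" -> "ntzmmwqfc" -> "cfqwmmztn" -> "cfqwmztn"
  "snulejk" -> "kjeluns" -> "bavclej" -> "bvclj" -> "jlcvb" -> "jlcvb"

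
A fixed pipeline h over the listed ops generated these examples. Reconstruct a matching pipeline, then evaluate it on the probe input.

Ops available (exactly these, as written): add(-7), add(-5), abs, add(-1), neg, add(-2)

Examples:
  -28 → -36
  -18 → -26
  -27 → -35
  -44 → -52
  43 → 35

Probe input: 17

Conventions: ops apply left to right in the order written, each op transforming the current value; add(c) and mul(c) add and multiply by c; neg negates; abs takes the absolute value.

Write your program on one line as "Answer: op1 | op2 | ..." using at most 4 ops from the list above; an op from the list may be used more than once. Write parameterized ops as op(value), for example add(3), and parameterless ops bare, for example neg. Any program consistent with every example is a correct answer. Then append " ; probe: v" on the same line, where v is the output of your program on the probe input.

add(-2) | add(-1) | add(-5) ; probe: 9

Check, running the answer program on each example:
  -28 -> -30 -> -31 -> -36
  -18 -> -20 -> -21 -> -26
  -27 -> -29 -> -30 -> -35
  -44 -> -46 -> -47 -> -52
  43 -> 41 -> 40 -> 35
  probe: 17 -> 15 -> 14 -> 9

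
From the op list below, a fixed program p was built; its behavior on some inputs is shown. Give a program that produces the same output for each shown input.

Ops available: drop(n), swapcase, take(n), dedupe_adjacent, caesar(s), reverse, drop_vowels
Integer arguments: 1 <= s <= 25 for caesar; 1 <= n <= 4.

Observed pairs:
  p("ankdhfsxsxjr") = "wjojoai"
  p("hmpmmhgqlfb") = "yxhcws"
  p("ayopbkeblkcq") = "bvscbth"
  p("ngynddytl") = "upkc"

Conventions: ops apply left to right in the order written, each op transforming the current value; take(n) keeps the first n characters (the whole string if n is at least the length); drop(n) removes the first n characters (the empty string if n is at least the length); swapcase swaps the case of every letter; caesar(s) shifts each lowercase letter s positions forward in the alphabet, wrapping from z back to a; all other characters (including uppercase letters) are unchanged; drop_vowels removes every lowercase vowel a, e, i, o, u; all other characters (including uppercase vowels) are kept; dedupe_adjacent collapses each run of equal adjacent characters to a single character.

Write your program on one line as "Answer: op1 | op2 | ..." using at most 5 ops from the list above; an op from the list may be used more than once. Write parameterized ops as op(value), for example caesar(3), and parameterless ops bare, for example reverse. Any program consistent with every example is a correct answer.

caesar(7) | caesar(10) | drop(4) | drop(1)

Check, running the answer program on each example:
  "ankdhfsxsxjr" -> "hurkomzezeqy" -> "rebuywjojoai" -> "ywjojoai" -> "wjojoai"
  "hmpmmhgqlfb" -> "otwttonxsmi" -> "ydgddyxhcws" -> "dyxhcws" -> "yxhcws"
  "ayopbkeblkcq" -> "hfvwirlisrjx" -> "rpfgsbvscbth" -> "sbvscbth" -> "bvscbth"
  "ngynddytl" -> "unfukkfas" -> "expeuupkc" -> "uupkc" -> "upkc"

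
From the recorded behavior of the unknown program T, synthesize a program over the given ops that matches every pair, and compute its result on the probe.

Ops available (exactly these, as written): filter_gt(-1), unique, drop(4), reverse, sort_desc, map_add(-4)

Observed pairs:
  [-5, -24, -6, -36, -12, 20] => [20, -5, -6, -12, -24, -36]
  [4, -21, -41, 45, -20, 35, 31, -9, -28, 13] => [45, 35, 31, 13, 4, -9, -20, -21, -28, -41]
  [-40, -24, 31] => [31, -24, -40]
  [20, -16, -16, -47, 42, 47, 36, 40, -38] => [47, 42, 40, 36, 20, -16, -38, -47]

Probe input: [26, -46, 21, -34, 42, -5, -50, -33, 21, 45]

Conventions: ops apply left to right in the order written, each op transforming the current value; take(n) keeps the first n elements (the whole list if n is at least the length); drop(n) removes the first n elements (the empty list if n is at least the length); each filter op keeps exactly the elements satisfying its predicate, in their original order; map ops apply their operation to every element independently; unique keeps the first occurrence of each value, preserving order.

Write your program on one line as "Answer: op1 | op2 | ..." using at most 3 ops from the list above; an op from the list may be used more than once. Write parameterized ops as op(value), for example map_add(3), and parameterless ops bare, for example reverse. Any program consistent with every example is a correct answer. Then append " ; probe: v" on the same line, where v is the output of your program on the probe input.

unique | sort_desc ; probe: [45, 42, 26, 21, -5, -33, -34, -46, -50]

Check, running the answer program on each example:
  [-5, -24, -6, -36, -12, 20] -> [-5, -24, -6, -36, -12, 20] -> [20, -5, -6, -12, -24, -36]
  [4, -21, -41, 45, -20, 35, 31, -9, -28, 13] -> [4, -21, -41, 45, -20, 35, 31, -9, -28, 13] -> [45, 35, 31, 13, 4, -9, -20, -21, -28, -41]
  [-40, -24, 31] -> [-40, -24, 31] -> [31, -24, -40]
  [20, -16, -16, -47, 42, 47, 36, 40, -38] -> [20, -16, -47, 42, 47, 36, 40, -38] -> [47, 42, 40, 36, 20, -16, -38, -47]
  probe: [26, -46, 21, -34, 42, -5, -50, -33, 21, 45] -> [26, -46, 21, -34, 42, -5, -50, -33, 45] -> [45, 42, 26, 21, -5, -33, -34, -46, -50]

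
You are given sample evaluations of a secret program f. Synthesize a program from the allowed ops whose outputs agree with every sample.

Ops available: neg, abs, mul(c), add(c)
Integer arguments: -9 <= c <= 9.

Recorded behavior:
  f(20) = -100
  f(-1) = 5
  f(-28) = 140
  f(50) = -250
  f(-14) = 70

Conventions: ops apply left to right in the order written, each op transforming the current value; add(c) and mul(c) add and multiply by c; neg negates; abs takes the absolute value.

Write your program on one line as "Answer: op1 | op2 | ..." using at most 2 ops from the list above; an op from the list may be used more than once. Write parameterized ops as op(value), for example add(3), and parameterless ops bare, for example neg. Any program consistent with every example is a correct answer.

mul(5) | neg

Check, running the answer program on each example:
  20 -> 100 -> -100
  -1 -> -5 -> 5
  -28 -> -140 -> 140
  50 -> 250 -> -250
  -14 -> -70 -> 70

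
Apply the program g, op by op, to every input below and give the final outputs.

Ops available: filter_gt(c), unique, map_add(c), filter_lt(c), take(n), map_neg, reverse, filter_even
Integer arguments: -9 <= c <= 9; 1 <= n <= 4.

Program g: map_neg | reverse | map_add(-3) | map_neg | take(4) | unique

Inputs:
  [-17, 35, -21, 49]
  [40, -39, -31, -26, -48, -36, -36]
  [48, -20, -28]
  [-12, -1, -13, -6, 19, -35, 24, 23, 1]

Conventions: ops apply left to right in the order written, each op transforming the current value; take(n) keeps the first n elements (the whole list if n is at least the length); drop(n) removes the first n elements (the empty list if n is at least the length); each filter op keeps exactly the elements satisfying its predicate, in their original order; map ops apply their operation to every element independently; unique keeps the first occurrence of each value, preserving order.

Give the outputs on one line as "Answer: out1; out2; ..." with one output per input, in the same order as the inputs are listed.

[52, -18, 38, -14]; [-33, -45, -23]; [-25, -17, 51]; [4, 26, 27, -32]

Execution, op by op:
  [-17, 35, -21, 49] -> [17, -35, 21, -49] -> [-49, 21, -35, 17] -> [-52, 18, -38, 14] -> [52, -18, 38, -14] -> [52, -18, 38, -14] -> [52, -18, 38, -14]
  [40, -39, -31, -26, -48, -36, -36] -> [-40, 39, 31, 26, 48, 36, 36] -> [36, 36, 48, 26, 31, 39, -40] -> [33, 33, 45, 23, 28, 36, -43] -> [-33, -33, -45, -23, -28, -36, 43] -> [-33, -33, -45, -23] -> [-33, -45, -23]
  [48, -20, -28] -> [-48, 20, 28] -> [28, 20, -48] -> [25, 17, -51] -> [-25, -17, 51] -> [-25, -17, 51] -> [-25, -17, 51]
  [-12, -1, -13, -6, 19, -35, 24, 23, 1] -> [12, 1, 13, 6, -19, 35, -24, -23, -1] -> [-1, -23, -24, 35, -19, 6, 13, 1, 12] -> [-4, -26, -27, 32, -22, 3, 10, -2, 9] -> [4, 26, 27, -32, 22, -3, -10, 2, -9] -> [4, 26, 27, -32] -> [4, 26, 27, -32]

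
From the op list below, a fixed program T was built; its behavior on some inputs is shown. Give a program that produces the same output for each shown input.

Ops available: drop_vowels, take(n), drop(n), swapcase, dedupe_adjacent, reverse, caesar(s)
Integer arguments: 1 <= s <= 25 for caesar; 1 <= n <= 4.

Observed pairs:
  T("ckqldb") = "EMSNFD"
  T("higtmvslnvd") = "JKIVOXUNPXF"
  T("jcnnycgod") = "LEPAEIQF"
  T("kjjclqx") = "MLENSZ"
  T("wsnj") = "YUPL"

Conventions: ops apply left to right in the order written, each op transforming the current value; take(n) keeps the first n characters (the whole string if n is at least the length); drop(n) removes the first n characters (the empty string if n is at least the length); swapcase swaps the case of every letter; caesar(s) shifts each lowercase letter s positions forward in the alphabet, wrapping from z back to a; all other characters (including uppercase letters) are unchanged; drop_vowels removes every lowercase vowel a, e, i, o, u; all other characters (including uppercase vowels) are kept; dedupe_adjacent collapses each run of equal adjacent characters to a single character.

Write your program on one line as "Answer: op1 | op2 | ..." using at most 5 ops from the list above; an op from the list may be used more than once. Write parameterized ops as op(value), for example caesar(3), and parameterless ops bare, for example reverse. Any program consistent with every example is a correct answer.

caesar(13) | caesar(15) | dedupe_adjacent | swapcase

Check, running the answer program on each example:
  "ckqldb" -> "pxdyqo" -> "emsnfd" -> "emsnfd" -> "EMSNFD"
  "higtmvslnvd" -> "uvtgzifyaiq" -> "jkivoxunpxf" -> "jkivoxunpxf" -> "JKIVOXUNPXF"
  "jcnnycgod" -> "wpaalptbq" -> "leppaeiqf" -> "lepaeiqf" -> "LEPAEIQF"
  "kjjclqx" -> "xwwpydk" -> "mllensz" -> "mlensz" -> "MLENSZ"
  "wsnj" -> "jfaw" -> "yupl" -> "yupl" -> "YUPL"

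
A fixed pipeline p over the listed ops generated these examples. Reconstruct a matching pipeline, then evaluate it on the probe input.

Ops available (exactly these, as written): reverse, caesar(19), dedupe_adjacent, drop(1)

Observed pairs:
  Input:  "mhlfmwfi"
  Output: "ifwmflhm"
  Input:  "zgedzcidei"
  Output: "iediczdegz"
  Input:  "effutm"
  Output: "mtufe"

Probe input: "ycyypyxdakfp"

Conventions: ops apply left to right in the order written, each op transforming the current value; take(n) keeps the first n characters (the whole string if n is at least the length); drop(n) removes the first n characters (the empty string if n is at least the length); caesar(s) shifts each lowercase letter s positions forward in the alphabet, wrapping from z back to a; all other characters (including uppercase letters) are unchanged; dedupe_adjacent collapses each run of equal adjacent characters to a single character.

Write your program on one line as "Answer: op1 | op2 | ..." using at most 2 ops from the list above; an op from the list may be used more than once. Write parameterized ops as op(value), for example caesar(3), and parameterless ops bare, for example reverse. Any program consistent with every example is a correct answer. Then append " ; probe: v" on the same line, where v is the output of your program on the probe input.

reverse | dedupe_adjacent ; probe: "pfkadxypycy"

Check, running the answer program on each example:
  "mhlfmwfi" -> "ifwmflhm" -> "ifwmflhm"
  "zgedzcidei" -> "iediczdegz" -> "iediczdegz"
  "effutm" -> "mtuffe" -> "mtufe"
  probe: "ycyypyxdakfp" -> "pfkadxypyycy" -> "pfkadxypycy"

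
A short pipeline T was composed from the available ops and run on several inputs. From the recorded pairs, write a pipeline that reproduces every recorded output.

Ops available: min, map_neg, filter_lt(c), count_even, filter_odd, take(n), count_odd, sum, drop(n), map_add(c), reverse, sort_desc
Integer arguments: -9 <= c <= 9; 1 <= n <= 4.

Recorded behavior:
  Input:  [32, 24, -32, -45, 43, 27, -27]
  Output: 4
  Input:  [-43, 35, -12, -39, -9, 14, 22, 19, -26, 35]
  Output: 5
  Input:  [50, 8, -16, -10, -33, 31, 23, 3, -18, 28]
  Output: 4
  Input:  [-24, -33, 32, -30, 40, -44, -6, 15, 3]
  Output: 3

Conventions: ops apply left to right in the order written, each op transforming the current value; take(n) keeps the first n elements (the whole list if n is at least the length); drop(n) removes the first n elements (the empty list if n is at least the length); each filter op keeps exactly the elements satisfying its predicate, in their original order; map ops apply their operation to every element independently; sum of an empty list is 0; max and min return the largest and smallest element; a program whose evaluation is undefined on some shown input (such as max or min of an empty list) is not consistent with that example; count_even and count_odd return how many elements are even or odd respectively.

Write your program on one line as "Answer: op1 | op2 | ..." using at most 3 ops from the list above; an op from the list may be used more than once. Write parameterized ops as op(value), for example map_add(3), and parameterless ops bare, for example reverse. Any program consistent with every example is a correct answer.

map_add(-8) | drop(1) | count_odd

Check, running the answer program on each example:
  [32, 24, -32, -45, 43, 27, -27] -> [24, 16, -40, -53, 35, 19, -35] -> [16, -40, -53, 35, 19, -35] -> 4
  [-43, 35, -12, -39, -9, 14, 22, 19, -26, 35] -> [-51, 27, -20, -47, -17, 6, 14, 11, -34, 27] -> [27, -20, -47, -17, 6, 14, 11, -34, 27] -> 5
  [50, 8, -16, -10, -33, 31, 23, 3, -18, 28] -> [42, 0, -24, -18, -41, 23, 15, -5, -26, 20] -> [0, -24, -18, -41, 23, 15, -5, -26, 20] -> 4
  [-24, -33, 32, -30, 40, -44, -6, 15, 3] -> [-32, -41, 24, -38, 32, -52, -14, 7, -5] -> [-41, 24, -38, 32, -52, -14, 7, -5] -> 3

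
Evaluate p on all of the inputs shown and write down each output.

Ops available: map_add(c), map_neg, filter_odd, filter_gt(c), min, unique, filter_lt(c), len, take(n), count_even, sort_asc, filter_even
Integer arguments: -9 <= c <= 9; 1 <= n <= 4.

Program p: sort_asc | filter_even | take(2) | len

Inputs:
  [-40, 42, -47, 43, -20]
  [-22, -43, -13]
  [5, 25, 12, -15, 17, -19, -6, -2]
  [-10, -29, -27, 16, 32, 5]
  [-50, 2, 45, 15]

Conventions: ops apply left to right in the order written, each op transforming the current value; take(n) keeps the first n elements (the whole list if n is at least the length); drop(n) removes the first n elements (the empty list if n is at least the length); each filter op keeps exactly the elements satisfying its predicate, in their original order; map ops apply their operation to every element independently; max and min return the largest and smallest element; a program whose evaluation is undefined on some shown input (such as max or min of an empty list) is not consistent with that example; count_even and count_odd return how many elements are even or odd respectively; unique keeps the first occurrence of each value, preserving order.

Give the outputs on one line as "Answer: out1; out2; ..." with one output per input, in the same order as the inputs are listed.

Execution, op by op:
  [-40, 42, -47, 43, -20] -> [-47, -40, -20, 42, 43] -> [-40, -20, 42] -> [-40, -20] -> 2
  [-22, -43, -13] -> [-43, -22, -13] -> [-22] -> [-22] -> 1
  [5, 25, 12, -15, 17, -19, -6, -2] -> [-19, -15, -6, -2, 5, 12, 17, 25] -> [-6, -2, 12] -> [-6, -2] -> 2
  [-10, -29, -27, 16, 32, 5] -> [-29, -27, -10, 5, 16, 32] -> [-10, 16, 32] -> [-10, 16] -> 2
  [-50, 2, 45, 15] -> [-50, 2, 15, 45] -> [-50, 2] -> [-50, 2] -> 2

2; 1; 2; 2; 2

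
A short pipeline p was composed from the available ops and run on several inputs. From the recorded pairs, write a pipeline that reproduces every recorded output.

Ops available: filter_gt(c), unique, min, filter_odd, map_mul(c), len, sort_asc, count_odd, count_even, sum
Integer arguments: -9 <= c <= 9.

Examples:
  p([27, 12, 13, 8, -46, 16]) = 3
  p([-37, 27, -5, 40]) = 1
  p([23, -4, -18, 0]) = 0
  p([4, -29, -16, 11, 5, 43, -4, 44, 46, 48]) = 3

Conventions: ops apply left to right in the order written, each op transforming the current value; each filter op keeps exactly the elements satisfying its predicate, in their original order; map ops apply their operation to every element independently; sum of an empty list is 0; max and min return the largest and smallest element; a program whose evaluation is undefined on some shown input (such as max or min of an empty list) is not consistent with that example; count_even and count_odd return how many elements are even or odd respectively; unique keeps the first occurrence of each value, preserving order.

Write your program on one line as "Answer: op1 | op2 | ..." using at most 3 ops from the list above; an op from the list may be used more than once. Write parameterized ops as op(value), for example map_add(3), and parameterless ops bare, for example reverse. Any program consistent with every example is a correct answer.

filter_gt(0) | filter_gt(4) | count_even

Check, running the answer program on each example:
  [27, 12, 13, 8, -46, 16] -> [27, 12, 13, 8, 16] -> [27, 12, 13, 8, 16] -> 3
  [-37, 27, -5, 40] -> [27, 40] -> [27, 40] -> 1
  [23, -4, -18, 0] -> [23] -> [23] -> 0
  [4, -29, -16, 11, 5, 43, -4, 44, 46, 48] -> [4, 11, 5, 43, 44, 46, 48] -> [11, 5, 43, 44, 46, 48] -> 3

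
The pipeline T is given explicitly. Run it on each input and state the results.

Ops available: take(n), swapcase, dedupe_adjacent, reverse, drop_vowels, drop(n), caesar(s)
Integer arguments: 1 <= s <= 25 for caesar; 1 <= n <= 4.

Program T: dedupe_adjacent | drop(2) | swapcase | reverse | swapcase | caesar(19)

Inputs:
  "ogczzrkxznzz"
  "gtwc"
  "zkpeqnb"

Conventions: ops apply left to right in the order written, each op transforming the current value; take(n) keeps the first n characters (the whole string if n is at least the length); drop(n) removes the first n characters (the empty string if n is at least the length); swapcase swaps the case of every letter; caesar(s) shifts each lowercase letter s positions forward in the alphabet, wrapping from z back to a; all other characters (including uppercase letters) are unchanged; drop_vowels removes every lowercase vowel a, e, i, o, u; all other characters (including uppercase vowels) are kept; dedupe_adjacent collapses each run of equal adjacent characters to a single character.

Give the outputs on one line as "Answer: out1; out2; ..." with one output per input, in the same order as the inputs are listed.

"sgsqdksv"; "vp"; "ugjxi"

Execution, op by op:
  "ogczzrkxznzz" -> "ogczrkxznz" -> "czrkxznz" -> "CZRKXZNZ" -> "ZNZXKRZC" -> "znzxkrzc" -> "sgsqdksv"
  "gtwc" -> "gtwc" -> "wc" -> "WC" -> "CW" -> "cw" -> "vp"
  "zkpeqnb" -> "zkpeqnb" -> "peqnb" -> "PEQNB" -> "BNQEP" -> "bnqep" -> "ugjxi"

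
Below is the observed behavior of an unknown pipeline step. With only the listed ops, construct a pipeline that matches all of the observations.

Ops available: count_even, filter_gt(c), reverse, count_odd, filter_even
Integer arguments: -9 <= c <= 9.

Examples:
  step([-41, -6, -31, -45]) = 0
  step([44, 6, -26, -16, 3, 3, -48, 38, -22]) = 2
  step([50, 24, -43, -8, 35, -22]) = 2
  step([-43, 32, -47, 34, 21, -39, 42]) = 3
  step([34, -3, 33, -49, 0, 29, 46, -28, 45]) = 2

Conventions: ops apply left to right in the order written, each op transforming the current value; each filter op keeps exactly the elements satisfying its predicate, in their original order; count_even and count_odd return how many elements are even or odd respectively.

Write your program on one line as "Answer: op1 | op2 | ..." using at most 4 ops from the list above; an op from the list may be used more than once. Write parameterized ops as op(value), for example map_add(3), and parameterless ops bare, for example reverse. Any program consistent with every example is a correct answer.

reverse | filter_gt(8) | reverse | count_even

Check, running the answer program on each example:
  [-41, -6, -31, -45] -> [-45, -31, -6, -41] -> [] -> [] -> 0
  [44, 6, -26, -16, 3, 3, -48, 38, -22] -> [-22, 38, -48, 3, 3, -16, -26, 6, 44] -> [38, 44] -> [44, 38] -> 2
  [50, 24, -43, -8, 35, -22] -> [-22, 35, -8, -43, 24, 50] -> [35, 24, 50] -> [50, 24, 35] -> 2
  [-43, 32, -47, 34, 21, -39, 42] -> [42, -39, 21, 34, -47, 32, -43] -> [42, 21, 34, 32] -> [32, 34, 21, 42] -> 3
  [34, -3, 33, -49, 0, 29, 46, -28, 45] -> [45, -28, 46, 29, 0, -49, 33, -3, 34] -> [45, 46, 29, 33, 34] -> [34, 33, 29, 46, 45] -> 2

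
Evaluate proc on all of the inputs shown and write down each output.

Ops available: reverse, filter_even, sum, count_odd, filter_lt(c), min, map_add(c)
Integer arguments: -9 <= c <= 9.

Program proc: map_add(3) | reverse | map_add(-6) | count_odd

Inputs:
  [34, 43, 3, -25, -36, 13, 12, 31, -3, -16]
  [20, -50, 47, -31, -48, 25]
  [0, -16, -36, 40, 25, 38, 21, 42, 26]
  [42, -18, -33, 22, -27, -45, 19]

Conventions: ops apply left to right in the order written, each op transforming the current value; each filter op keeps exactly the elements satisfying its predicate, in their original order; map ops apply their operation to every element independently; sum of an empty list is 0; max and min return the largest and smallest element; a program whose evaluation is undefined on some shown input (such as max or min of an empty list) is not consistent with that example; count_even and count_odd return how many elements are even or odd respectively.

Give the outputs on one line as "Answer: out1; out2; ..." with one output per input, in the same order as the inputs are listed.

Execution, op by op:
  [34, 43, 3, -25, -36, 13, 12, 31, -3, -16] -> [37, 46, 6, -22, -33, 16, 15, 34, 0, -13] -> [-13, 0, 34, 15, 16, -33, -22, 6, 46, 37] -> [-19, -6, 28, 9, 10, -39, -28, 0, 40, 31] -> 4
  [20, -50, 47, -31, -48, 25] -> [23, -47, 50, -28, -45, 28] -> [28, -45, -28, 50, -47, 23] -> [22, -51, -34, 44, -53, 17] -> 3
  [0, -16, -36, 40, 25, 38, 21, 42, 26] -> [3, -13, -33, 43, 28, 41, 24, 45, 29] -> [29, 45, 24, 41, 28, 43, -33, -13, 3] -> [23, 39, 18, 35, 22, 37, -39, -19, -3] -> 7
  [42, -18, -33, 22, -27, -45, 19] -> [45, -15, -30, 25, -24, -42, 22] -> [22, -42, -24, 25, -30, -15, 45] -> [16, -48, -30, 19, -36, -21, 39] -> 3

4; 3; 7; 3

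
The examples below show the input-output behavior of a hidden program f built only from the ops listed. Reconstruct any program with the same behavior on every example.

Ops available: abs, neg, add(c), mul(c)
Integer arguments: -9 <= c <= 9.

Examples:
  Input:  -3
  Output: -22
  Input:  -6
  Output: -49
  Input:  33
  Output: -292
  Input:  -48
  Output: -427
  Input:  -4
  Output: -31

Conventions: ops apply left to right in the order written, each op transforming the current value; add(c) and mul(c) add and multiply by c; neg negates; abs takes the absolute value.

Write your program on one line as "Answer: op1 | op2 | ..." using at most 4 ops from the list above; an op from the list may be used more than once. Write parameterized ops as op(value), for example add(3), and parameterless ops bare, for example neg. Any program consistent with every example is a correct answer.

mul(9) | abs | add(-5) | neg

Check, running the answer program on each example:
  -3 -> -27 -> 27 -> 22 -> -22
  -6 -> -54 -> 54 -> 49 -> -49
  33 -> 297 -> 297 -> 292 -> -292
  -48 -> -432 -> 432 -> 427 -> -427
  -4 -> -36 -> 36 -> 31 -> -31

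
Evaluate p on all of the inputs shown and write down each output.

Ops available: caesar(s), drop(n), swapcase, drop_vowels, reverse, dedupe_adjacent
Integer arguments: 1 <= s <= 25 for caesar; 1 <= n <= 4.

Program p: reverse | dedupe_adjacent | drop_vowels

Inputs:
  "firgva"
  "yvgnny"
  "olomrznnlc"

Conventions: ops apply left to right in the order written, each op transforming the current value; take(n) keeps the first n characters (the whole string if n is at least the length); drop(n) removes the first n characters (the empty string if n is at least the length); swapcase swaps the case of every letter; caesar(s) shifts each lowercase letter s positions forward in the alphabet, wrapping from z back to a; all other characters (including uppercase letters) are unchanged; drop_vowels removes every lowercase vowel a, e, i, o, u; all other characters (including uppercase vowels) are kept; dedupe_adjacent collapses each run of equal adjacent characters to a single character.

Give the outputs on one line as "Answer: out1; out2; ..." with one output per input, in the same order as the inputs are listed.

"vgrf"; "yngvy"; "clnzrml"

Execution, op by op:
  "firgva" -> "avgrif" -> "avgrif" -> "vgrf"
  "yvgnny" -> "ynngvy" -> "yngvy" -> "yngvy"
  "olomrznnlc" -> "clnnzrmolo" -> "clnzrmolo" -> "clnzrml"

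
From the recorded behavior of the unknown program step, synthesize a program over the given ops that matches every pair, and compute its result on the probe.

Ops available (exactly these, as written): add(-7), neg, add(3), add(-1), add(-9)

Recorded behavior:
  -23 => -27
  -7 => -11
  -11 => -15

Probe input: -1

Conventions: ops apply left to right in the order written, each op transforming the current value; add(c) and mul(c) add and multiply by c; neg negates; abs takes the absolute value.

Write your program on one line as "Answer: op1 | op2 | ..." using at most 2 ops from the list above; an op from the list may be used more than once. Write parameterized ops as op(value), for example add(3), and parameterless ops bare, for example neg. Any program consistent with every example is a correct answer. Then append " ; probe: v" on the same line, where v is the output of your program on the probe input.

add(-7) | add(3) ; probe: -5

Check, running the answer program on each example:
  -23 -> -30 -> -27
  -7 -> -14 -> -11
  -11 -> -18 -> -15
  probe: -1 -> -8 -> -5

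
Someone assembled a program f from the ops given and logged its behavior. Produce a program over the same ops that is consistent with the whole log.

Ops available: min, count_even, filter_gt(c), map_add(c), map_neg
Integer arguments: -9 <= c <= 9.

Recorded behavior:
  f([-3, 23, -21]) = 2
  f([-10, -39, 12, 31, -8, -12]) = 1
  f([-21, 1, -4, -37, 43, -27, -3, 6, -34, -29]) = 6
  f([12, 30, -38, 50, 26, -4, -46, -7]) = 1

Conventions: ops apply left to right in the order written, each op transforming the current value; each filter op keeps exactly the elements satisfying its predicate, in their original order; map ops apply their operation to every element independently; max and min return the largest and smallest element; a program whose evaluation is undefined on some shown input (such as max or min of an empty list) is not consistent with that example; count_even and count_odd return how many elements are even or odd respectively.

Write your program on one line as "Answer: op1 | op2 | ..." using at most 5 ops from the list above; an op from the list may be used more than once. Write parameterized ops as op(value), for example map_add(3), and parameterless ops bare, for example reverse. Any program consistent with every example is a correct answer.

map_neg | map_add(1) | filter_gt(-9) | count_even

Check, running the answer program on each example:
  [-3, 23, -21] -> [3, -23, 21] -> [4, -22, 22] -> [4, 22] -> 2
  [-10, -39, 12, 31, -8, -12] -> [10, 39, -12, -31, 8, 12] -> [11, 40, -11, -30, 9, 13] -> [11, 40, 9, 13] -> 1
  [-21, 1, -4, -37, 43, -27, -3, 6, -34, -29] -> [21, -1, 4, 37, -43, 27, 3, -6, 34, 29] -> [22, 0, 5, 38, -42, 28, 4, -5, 35, 30] -> [22, 0, 5, 38, 28, 4, -5, 35, 30] -> 6
  [12, 30, -38, 50, 26, -4, -46, -7] -> [-12, -30, 38, -50, -26, 4, 46, 7] -> [-11, -29, 39, -49, -25, 5, 47, 8] -> [39, 5, 47, 8] -> 1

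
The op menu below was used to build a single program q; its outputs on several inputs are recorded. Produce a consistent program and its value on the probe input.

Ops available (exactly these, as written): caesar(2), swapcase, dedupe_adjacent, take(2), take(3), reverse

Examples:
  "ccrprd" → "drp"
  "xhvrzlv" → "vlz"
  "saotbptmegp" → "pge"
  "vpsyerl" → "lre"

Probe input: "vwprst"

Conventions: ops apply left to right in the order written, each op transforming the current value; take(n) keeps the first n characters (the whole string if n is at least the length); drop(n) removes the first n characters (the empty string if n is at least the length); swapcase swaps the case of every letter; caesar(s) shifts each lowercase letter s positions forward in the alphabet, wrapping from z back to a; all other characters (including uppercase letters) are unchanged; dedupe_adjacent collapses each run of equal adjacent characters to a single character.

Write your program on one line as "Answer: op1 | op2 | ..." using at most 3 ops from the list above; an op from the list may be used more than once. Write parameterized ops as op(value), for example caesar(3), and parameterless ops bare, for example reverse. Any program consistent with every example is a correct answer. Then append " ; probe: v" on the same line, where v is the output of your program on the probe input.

dedupe_adjacent | reverse | take(3) ; probe: "tsr"

Check, running the answer program on each example:
  "ccrprd" -> "crprd" -> "drprc" -> "drp"
  "xhvrzlv" -> "xhvrzlv" -> "vlzrvhx" -> "vlz"
  "saotbptmegp" -> "saotbptmegp" -> "pgemtpbtoas" -> "pge"
  "vpsyerl" -> "vpsyerl" -> "lreyspv" -> "lre"
  probe: "vwprst" -> "vwprst" -> "tsrpwv" -> "tsr"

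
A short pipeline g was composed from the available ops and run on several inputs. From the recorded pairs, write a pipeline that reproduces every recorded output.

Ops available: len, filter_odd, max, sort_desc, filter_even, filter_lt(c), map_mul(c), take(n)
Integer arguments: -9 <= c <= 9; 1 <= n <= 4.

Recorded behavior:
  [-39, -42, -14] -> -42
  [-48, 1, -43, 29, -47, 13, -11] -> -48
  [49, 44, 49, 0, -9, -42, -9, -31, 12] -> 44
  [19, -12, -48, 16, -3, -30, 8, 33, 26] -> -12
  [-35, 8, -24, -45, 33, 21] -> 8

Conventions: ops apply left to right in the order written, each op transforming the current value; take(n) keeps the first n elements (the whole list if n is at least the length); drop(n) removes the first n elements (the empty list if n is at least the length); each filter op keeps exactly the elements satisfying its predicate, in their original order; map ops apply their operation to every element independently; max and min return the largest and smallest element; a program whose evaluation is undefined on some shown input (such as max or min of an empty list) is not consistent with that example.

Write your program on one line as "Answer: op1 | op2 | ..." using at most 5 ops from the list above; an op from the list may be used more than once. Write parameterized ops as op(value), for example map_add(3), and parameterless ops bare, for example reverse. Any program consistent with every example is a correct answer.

filter_even | take(3) | take(1) | max

Check, running the answer program on each example:
  [-39, -42, -14] -> [-42, -14] -> [-42, -14] -> [-42] -> -42
  [-48, 1, -43, 29, -47, 13, -11] -> [-48] -> [-48] -> [-48] -> -48
  [49, 44, 49, 0, -9, -42, -9, -31, 12] -> [44, 0, -42, 12] -> [44, 0, -42] -> [44] -> 44
  [19, -12, -48, 16, -3, -30, 8, 33, 26] -> [-12, -48, 16, -30, 8, 26] -> [-12, -48, 16] -> [-12] -> -12
  [-35, 8, -24, -45, 33, 21] -> [8, -24] -> [8, -24] -> [8] -> 8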